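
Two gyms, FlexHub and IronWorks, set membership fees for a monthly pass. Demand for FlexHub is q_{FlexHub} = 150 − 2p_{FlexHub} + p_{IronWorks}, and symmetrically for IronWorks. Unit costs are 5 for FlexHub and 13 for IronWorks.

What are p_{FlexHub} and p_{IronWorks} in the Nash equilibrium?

54.4, 57.6

FlexHub's profit: π = (p_{FlexHub} − 5)(150 − 2p_{FlexHub} + p_{IronWorks}).
∂π/∂p_{FlexHub} = 160 − 4p_{FlexHub} + p_{IronWorks} = 0 ⇒ p_{FlexHub} = 40 + 0.25p_{IronWorks}.
Similarly p_{IronWorks} = 44 + 0.25p_{FlexHub}.
Solving the two reaction functions simultaneously: (1 − (0.25)(0.25))p_{FlexHub} = 40 + 0.25·44, so 0.9375p_{FlexHub} = 51 and p_{FlexHub} = 54.4.
Then p_{IronWorks} = 44 + 0.25·54.4 = 57.6.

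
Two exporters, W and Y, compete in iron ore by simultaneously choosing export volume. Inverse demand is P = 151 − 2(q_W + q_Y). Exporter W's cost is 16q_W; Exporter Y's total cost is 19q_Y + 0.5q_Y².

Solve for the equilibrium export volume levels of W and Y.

Exporter W's profit: π = q_W(151 − 2(q_W + q_Y)) − 16q_W.
∂π/∂q_W = 135 − 4q_W − 2q_Y = 0, so q_W = 33.75 − 0.5q_Y.
For Y: ∂π/∂q_Y = 132 − 5q_Y − 2q_W = 0 ⇒ q_Y = 26.4 − 0.4q_W.
Substituting the second reaction function into the first: q_W = 33.75 − 0.5(26.4 − 0.4q_W), which gives 0.8q_W = 20.55 ⇒ q_W = 25.6875.
Then q_Y = 26.4 − 0.4·25.6875 = 16.125.

25.6875, 16.125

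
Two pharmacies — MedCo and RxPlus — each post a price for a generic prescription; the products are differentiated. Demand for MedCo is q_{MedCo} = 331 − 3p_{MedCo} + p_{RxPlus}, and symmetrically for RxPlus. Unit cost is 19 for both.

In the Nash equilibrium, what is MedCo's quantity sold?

175.8

MedCo's profit: π = (p_{MedCo} − 19)(331 − 3p_{MedCo} + p_{RxPlus}).
∂π/∂p_{MedCo} = 388 − 6p_{MedCo} + p_{RxPlus} = 0 ⇒ p_{MedCo} = 194/3 + (1/6)p_{RxPlus}.
By symmetry p_{RxPlus} = p_{MedCo}; substituting into the reaction function, (5/6)p_{MedCo} = 194/3 and p_{MedCo} = 77.6.
q_{MedCo} = 331 − 3·77.6 + 77.6 = 175.8.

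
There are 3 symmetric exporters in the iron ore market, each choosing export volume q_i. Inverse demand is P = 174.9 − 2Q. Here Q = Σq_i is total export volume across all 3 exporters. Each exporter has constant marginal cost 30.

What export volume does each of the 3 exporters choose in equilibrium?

18.1125

A representative exporter's profit is π_i = q_i(174.9 − 2Q) − 30q_i, with Q = q_i + Σ_{j≠i} q_j.
First-order condition: 144.9 − 4q_i − 2Σ_{j≠i} q_j = 0.
In a symmetric equilibrium every exporter chooses the same q, so Σ_{j≠i} q_j = 2q. The condition becomes 144.9 − 8q = 0, giving q = 144.9/8 = 18.1125.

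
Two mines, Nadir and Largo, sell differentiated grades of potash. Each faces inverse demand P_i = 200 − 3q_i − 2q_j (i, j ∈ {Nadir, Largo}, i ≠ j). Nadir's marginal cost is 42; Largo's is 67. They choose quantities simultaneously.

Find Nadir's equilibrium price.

105.9375

Mine Nadir's profit: π = q_{Nadir}(200 − 3q_{Nadir} − 2q_{Largo}) − 42q_{Nadir}.
∂π/∂q_{Nadir} = 158 − 6q_{Nadir} − 2q_{Largo} = 0 ⇒ q_{Nadir} = 79/3 − (1/3)q_{Largo}.
Similarly q_{Largo} = 133/6 − (1/3)q_{Nadir}.
Substituting the second reaction function into the first: q_{Nadir} = 79/3 − (1/3)(133/6 − (1/3)q_{Nadir}), which gives (8/9)q_{Nadir} = 341/18 ⇒ q_{Nadir} = 21.3125.
Then q_{Largo} = 133/6 − (1/3)·21.3125 = 15.0625.
P_{Nadir} = 200 − 3·21.3125 − 2·15.0625 = 105.9375.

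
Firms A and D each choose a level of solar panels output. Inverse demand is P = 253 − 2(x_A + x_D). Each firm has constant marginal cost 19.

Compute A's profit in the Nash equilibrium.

Firm A's profit: π = x_A(253 − 2(x_A + x_D)) − 19x_A.
∂π/∂x_A = 234 − 4x_A − 2x_D = 0, so x_A = 58.5 − 0.5x_D.
The game is symmetric, so in equilibrium x_D = x_A: the reaction function gives 1.5x_A = 58.5, hence x_A = 39.
Price P = 253 − 2·78 = 97.
A's profit: (97 − 19)·39 = 3042.

3042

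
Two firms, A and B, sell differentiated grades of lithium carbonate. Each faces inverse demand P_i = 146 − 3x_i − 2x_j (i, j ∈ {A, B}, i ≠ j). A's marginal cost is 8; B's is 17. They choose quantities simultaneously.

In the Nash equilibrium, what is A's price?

61.4375

Firm A's profit: π = x_A(146 − 3x_A − 2x_B) − 8x_A.
∂π/∂x_A = 138 − 6x_A − 2x_B = 0 ⇒ x_A = 23 − (1/3)x_B.
Similarly x_B = 21.5 − (1/3)x_A.
Substituting the second reaction function into the first: x_A = 23 − (1/3)(21.5 − (1/3)x_A), which gives (8/9)x_A = 95/6 ⇒ x_A = 17.8125.
Then x_B = 21.5 − (1/3)·17.8125 = 15.5625.
P_A = 146 − 3·17.8125 − 2·15.5625 = 61.4375.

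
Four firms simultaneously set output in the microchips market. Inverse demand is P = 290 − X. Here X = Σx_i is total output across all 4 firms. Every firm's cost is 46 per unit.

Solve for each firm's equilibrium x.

A representative firm's profit is π_i = x_i(290 − X) − 46x_i, with X = x_i + Σ_{j≠i} x_j.
First-order condition: 244 − 2x_i − Σ_{j≠i} x_j = 0.
Imposing symmetry (x_j = x for all j) turns Σ_{j≠i} x_j into 3x, so 244 = 5x and x = 48.8.

48.8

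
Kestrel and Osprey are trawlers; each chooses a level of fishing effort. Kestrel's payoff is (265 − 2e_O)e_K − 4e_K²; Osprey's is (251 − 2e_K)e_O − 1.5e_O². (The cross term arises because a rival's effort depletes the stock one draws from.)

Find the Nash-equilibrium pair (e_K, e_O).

Expanding Kestrel's payoff: 265e_K − 2e_Oe_K − 4e_K².
∂π/∂e_K = 265 − 2e_O − 8e_K = 0, so e_K = 33.125 − 0.25e_O.
Likewise for Osprey: e_O = 251/3 − (2/3)e_K.
Plugging e_O into Kestrel's best response: e_K = 33.125 − 0.25(251/3 − (2/3)e_K) ⇒ (5/6)e_K = 293/24, so e_K = 14.65.
Then e_O = 251/3 − (2/3)·14.65 = 73.9.

14.65, 73.9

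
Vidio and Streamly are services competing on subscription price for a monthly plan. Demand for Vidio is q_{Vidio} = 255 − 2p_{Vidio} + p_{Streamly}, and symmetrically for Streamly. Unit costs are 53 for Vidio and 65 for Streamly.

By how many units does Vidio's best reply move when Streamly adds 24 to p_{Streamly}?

6

Vidio's profit: π = (p_{Vidio} − 53)(255 − 2p_{Vidio} + p_{Streamly}).
∂π/∂p_{Vidio} = 361 − 4p_{Vidio} + p_{Streamly} = 0 ⇒ p_{Vidio} = 90.25 + 0.25p_{Streamly}.
The reaction-function slope is 0.25, so a 24-unit rise in p_{Streamly} moves p_{Vidio} by 0.25 × 24 = 6. Vidio's best response rises — the actions are strategic complements.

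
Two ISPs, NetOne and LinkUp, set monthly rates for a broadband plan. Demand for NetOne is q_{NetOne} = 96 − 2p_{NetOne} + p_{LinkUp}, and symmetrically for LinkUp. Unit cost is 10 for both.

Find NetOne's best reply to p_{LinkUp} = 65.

45.25

NetOne's profit: π = (p_{NetOne} − 10)(96 − 2p_{NetOne} + p_{LinkUp}).
∂π/∂p_{NetOne} = 116 − 4p_{NetOne} + p_{LinkUp} = 0 ⇒ p_{NetOne} = 29 + 0.25p_{LinkUp}.
At p_{LinkUp} = 65: p_{NetOne} = 29 + 0.25·65 = 45.25.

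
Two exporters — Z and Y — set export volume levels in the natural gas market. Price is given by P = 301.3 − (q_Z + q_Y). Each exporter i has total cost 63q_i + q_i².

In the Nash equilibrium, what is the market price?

Exporter Z's profit: π = q_Z(301.3 − (q_Z + q_Y)) − 63q_Z − q_Z².
∂π/∂q_Z = 238.3 − 4q_Z − q_Y = 0, so q_Z = 59.575 − 0.25q_Y.
Setting q_Z = q_Y in the reaction function: q_Z = 59.575 − 0.25q_Z, so q_Z = 59.575 / 1.25 = 47.66.
Equilibrium price: P = 301.3 − 95.32 = 205.98.

205.98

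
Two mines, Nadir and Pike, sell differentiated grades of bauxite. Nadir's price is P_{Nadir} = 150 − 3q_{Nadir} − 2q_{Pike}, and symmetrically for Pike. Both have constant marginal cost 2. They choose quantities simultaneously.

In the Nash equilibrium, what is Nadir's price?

Mine Nadir's profit: π = q_{Nadir}(150 − 3q_{Nadir} − 2q_{Pike}) − 2q_{Nadir}.
∂π/∂q_{Nadir} = 148 − 6q_{Nadir} − 2q_{Pike} = 0 ⇒ q_{Nadir} = 74/3 − (1/3)q_{Pike}.
Setting q_{Nadir} = q_{Pike} in the reaction function: q_{Nadir} = 74/3 − (1/3)q_{Nadir}, so q_{Nadir} = (74/3) / (4/3) = 18.5.
P_{Nadir} = 150 − 3·18.5 − 2·18.5 = 57.5.

57.5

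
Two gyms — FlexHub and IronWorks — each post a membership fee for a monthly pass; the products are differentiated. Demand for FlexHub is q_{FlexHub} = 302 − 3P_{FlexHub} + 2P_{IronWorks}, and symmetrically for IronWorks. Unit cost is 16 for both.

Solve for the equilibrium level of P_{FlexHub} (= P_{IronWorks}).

87.5

FlexHub's profit: π = (P_{FlexHub} − 16)(302 − 3P_{FlexHub} + 2P_{IronWorks}).
∂π/∂P_{FlexHub} = 350 − 6P_{FlexHub} + 2P_{IronWorks} = 0 ⇒ P_{FlexHub} = 175/3 + (1/3)P_{IronWorks}.
Setting P_{FlexHub} = P_{IronWorks} in the reaction function: P_{FlexHub} = 175/3 + (1/3)P_{FlexHub}, so P_{FlexHub} = (175/3) / (2/3) = 87.5.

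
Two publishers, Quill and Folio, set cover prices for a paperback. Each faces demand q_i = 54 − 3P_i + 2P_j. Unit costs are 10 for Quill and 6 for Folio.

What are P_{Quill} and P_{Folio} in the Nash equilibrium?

Quill's profit: π = (P_{Quill} − 10)(54 − 3P_{Quill} + 2P_{Folio}).
∂π/∂P_{Quill} = 84 − 6P_{Quill} + 2P_{Folio} = 0 ⇒ P_{Quill} = 14 + (1/3)P_{Folio}.
Similarly P_{Folio} = 12 + (1/3)P_{Quill}.
Plugging P_{Folio} into Quill's best response: P_{Quill} = 14 + (1/3)(12 + (1/3)P_{Quill}) ⇒ (8/9)P_{Quill} = 18, so P_{Quill} = 20.25.
Then P_{Folio} = 12 + (1/3)·20.25 = 18.75.

20.25, 18.75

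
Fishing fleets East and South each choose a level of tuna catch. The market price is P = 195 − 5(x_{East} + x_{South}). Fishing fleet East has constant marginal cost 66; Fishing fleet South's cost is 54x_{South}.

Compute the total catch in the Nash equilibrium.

Fishing fleet East's profit: π = x_{East}(195 − 5(x_{East} + x_{South})) − 66x_{East}.
∂π/∂x_{East} = 129 − 10x_{East} − 5x_{South} = 0, so x_{East} = 12.9 − 0.5x_{South}.
By the same steps for South: x_{South} = 14.1 − 0.5x_{East}.
Solving the two reaction functions simultaneously: (1 − (−0.5)(−0.5))x_{East} = 12.9 − 0.5·14.1, so 0.75x_{East} = 5.85 and x_{East} = 7.8.
Then x_{South} = 14.1 − 0.5·7.8 = 10.2.
Total catch: 7.8 + 10.2 = 18.

18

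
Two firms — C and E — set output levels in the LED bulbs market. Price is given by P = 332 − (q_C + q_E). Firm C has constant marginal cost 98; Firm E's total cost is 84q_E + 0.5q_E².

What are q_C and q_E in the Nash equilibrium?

Firm C's profit: π = q_C(332 − (q_C + q_E)) − 98q_C.
∂π/∂q_C = 234 − 2q_C − q_E = 0, so q_C = 117 − 0.5q_E.
For E: ∂π/∂q_E = 248 − 3q_E − q_C = 0 ⇒ q_E = 248/3 − (1/3)q_C.
Substituting the second reaction function into the first: q_C = 117 − 0.5(248/3 − (1/3)q_C), which gives (5/6)q_C = 227/3 ⇒ q_C = 90.8.
Then q_E = 248/3 − (1/3)·90.8 = 52.4.

90.8, 52.4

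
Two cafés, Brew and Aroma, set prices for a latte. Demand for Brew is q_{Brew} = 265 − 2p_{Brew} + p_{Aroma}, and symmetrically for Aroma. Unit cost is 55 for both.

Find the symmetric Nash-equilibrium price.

125

Brew's profit: π = (p_{Brew} − 55)(265 − 2p_{Brew} + p_{Aroma}).
∂π/∂p_{Brew} = 375 − 4p_{Brew} + p_{Aroma} = 0 ⇒ p_{Brew} = 93.75 + 0.25p_{Aroma}.
By symmetry p_{Aroma} = p_{Brew}; substituting into the reaction function, 0.75p_{Brew} = 93.75 and p_{Brew} = 125.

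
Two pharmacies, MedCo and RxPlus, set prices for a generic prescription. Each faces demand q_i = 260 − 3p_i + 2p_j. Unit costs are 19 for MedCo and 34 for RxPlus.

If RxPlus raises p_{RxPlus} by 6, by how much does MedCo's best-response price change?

2

MedCo's profit: π = (p_{MedCo} − 19)(260 − 3p_{MedCo} + 2p_{RxPlus}).
∂π/∂p_{MedCo} = 317 − 6p_{MedCo} + 2p_{RxPlus} = 0 ⇒ p_{MedCo} = 317/6 + (1/3)p_{RxPlus}.
The reaction-function slope is 1/3, so a 6-unit rise in p_{RxPlus} moves p_{MedCo} by 1/3 × 6 = 2. MedCo's best response rises — the actions are strategic complements.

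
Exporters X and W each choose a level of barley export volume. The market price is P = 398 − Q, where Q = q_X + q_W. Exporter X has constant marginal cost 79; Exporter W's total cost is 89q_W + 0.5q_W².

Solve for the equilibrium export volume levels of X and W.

129.6, 59.8

Exporter X's profit: π = q_X(398 − (q_X + q_W)) − 79q_X.
∂π/∂q_X = 319 − 2q_X − q_W = 0, so q_X = 159.5 − 0.5q_W.
For W: ∂π/∂q_W = 309 − 3q_W − q_X = 0 ⇒ q_W = 103 − (1/3)q_X.
Solving the two reaction functions simultaneously: (1 − (−0.5)(−1/3))q_X = 159.5 − 0.5·103, so (5/6)q_X = 108 and q_X = 129.6.
Then q_W = 103 − (1/3)·129.6 = 59.8.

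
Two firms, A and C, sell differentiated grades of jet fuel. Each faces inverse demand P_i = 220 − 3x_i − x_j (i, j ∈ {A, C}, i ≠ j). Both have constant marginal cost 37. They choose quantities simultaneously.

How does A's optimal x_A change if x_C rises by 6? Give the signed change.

-1

Firm A's profit: π = x_A(220 − 3x_A − x_C) − 37x_A.
∂π/∂x_A = 183 − 6x_A − x_C = 0 ⇒ x_A = 30.5 − (1/6)x_C.
The reaction-function slope is −1/6, so a 6-unit rise in x_C moves x_A by −1/6 × 6 = −1. A's best response falls — the actions are strategic substitutes.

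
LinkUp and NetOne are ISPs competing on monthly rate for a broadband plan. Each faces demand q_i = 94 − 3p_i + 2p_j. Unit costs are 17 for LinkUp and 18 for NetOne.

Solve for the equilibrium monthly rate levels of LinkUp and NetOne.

36.4375, 36.8125

LinkUp's profit: π = (p_{LinkUp} − 17)(94 − 3p_{LinkUp} + 2p_{NetOne}).
∂π/∂p_{LinkUp} = 145 − 6p_{LinkUp} + 2p_{NetOne} = 0 ⇒ p_{LinkUp} = 145/6 + (1/3)p_{NetOne}.
Similarly p_{NetOne} = 74/3 + (1/3)p_{LinkUp}.
Plugging p_{NetOne} into LinkUp's best response: p_{LinkUp} = 145/6 + (1/3)(74/3 + (1/3)p_{LinkUp}) ⇒ (8/9)p_{LinkUp} = 583/18, so p_{LinkUp} = 36.4375.
Then p_{NetOne} = 74/3 + (1/3)·36.4375 = 36.8125.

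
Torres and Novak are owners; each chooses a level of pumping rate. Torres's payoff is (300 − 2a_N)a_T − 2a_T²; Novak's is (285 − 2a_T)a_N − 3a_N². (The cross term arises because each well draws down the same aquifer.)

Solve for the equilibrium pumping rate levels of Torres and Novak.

Expanding Torres's payoff: 300a_T − 2a_Na_T − 2a_T².
∂π/∂a_T = 300 − 2a_N − 4a_T = 0, so a_T = 75 − 0.5a_N.
Likewise for Novak: a_N = 47.5 − (1/3)a_T.
Solving the two reaction functions simultaneously: (1 − (−0.5)(−1/3))a_T = 75 − 0.5·47.5, so (5/6)a_T = 51.25 and a_T = 61.5.
Then a_N = 47.5 − (1/3)·61.5 = 27.

61.5, 27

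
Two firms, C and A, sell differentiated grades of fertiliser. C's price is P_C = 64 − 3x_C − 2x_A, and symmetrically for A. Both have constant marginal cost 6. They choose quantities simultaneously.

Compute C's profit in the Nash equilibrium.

Firm C's profit: π = x_C(64 − 3x_C − 2x_A) − 6x_C.
∂π/∂x_C = 58 − 6x_C − 2x_A = 0 ⇒ x_C = 29/3 − (1/3)x_A.
The game is symmetric, so in equilibrium x_A = x_C: the reaction function gives (4/3)x_C = 29/3, hence x_C = 7.25.
P_C = 64 − 3·7.25 − 2·7.25 = 27.75.
Profit = (27.75 − 6)·7.25 = 157.6875.

157.6875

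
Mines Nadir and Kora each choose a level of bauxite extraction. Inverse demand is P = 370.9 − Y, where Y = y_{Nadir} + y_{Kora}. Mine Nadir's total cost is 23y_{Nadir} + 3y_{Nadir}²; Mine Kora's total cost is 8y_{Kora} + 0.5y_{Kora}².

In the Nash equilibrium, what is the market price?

230.2

Mine Nadir's profit: π = y_{Nadir}(370.9 − (y_{Nadir} + y_{Kora})) − 23y_{Nadir} − 3y_{Nadir}².
∂π/∂y_{Nadir} = 347.9 − 8y_{Nadir} − y_{Kora} = 0, so y_{Nadir} = 43.4875 − 0.125y_{Kora}.
For Kora: ∂π/∂y_{Kora} = 362.9 − 3y_{Kora} − y_{Nadir} = 0 ⇒ y_{Kora} = 3629/30 − (1/3)y_{Nadir}.
Substituting the second reaction function into the first: y_{Nadir} = 43.4875 − 0.125(3629/30 − (1/3)y_{Nadir}), which gives (23/24)y_{Nadir} = 851/30 ⇒ y_{Nadir} = 29.6.
Then y_{Kora} = 3629/30 − (1/3)·29.6 = 111.1.
Equilibrium price: P = 370.9 − 140.7 = 230.2.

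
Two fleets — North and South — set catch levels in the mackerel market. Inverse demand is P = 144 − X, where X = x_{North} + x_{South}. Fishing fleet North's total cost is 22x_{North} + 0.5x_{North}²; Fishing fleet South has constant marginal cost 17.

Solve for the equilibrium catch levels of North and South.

23.4, 51.8

Fishing fleet North's profit: π = x_{North}(144 − (x_{North} + x_{South})) − 22x_{North} − 0.5x_{North}².
∂π/∂x_{North} = 122 − 3x_{North} − x_{South} = 0, so x_{North} = 122/3 − (1/3)x_{South}.
For South: ∂π/∂x_{South} = 127 − 2x_{South} − x_{North} = 0 ⇒ x_{South} = 63.5 − 0.5x_{North}.
Substituting the second reaction function into the first: x_{North} = 122/3 − (1/3)(63.5 − 0.5x_{North}), which gives (5/6)x_{North} = 19.5 ⇒ x_{North} = 23.4.
Then x_{South} = 63.5 − 0.5·23.4 = 51.8.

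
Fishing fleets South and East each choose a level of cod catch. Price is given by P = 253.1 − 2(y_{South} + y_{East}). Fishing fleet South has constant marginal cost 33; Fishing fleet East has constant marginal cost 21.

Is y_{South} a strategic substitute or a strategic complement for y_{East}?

strategic substitutes

Fishing fleet South's profit: π = y_{South}(253.1 − 2(y_{South} + y_{East})) − 33y_{South}.
∂π/∂y_{South} = 220.1 − 4y_{South} − 2y_{East} = 0, so y_{South} = 55.025 − 0.5y_{East}.
The best-response slope dy_{South}/dy_{East} = −0.5 < 0: the reaction function is downward-sloping, so the choices are strategic substitutes.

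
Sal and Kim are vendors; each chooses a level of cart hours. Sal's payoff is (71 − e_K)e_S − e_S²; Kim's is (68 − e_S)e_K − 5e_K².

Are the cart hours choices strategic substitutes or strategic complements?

strategic substitutes

Expanding Sal's payoff: 71e_S − e_Ke_S − e_S².
∂π/∂e_S = 71 − e_K − 2e_S = 0, so e_S = 35.5 − 0.5e_K.
The best-response slope de_S/de_K = −0.5 < 0: the reaction function is downward-sloping, so the choices are strategic substitutes.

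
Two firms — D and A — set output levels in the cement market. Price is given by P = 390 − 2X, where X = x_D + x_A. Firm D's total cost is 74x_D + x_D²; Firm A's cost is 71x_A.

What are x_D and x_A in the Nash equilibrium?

31.3, 64.1

Firm D's profit: π = x_D(390 − 2(x_D + x_A)) − 74x_D − x_D².
∂π/∂x_D = 316 − 6x_D − 2x_A = 0, so x_D = 158/3 − (1/3)x_A.
For A: ∂π/∂x_A = 319 − 4x_A − 2x_D = 0 ⇒ x_A = 79.75 − 0.5x_D.
Substituting the second reaction function into the first: x_D = 158/3 − (1/3)(79.75 − 0.5x_D), which gives (5/6)x_D = 313/12 ⇒ x_D = 31.3.
Then x_A = 79.75 − 0.5·31.3 = 64.1.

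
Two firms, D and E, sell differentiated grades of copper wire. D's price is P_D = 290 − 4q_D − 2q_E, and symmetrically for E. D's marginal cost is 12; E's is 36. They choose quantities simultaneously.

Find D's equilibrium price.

126.4

Firm D's profit: π = q_D(290 − 4q_D − 2q_E) − 12q_D.
∂π/∂q_D = 278 − 8q_D − 2q_E = 0 ⇒ q_D = 34.75 − 0.25q_E.
Similarly q_E = 31.75 − 0.25q_D.
Solving the two reaction functions simultaneously: (1 − (−0.25)(−0.25))q_D = 34.75 − 0.25·31.75, so 0.9375q_D = 26.8125 and q_D = 28.6.
Then q_E = 31.75 − 0.25·28.6 = 24.6.
P_D = 290 − 4·28.6 − 2·24.6 = 126.4.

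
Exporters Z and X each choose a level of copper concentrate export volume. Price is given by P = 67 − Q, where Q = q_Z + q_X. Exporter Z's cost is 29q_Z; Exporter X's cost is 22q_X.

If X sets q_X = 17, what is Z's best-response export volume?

Exporter Z's profit: π = q_Z(67 − (q_Z + q_X)) − 29q_Z.
∂π/∂q_Z = 38 − 2q_Z − q_X = 0, so q_Z = 19 − 0.5q_X.
At q_X = 17: q_Z = 19 − 0.5·17 = 10.5.

10.5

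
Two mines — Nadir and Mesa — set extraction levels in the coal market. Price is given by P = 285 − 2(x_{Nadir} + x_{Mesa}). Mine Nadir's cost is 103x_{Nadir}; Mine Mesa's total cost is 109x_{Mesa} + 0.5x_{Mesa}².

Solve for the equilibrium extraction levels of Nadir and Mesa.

34.875, 21.25

Mine Nadir's profit: π = x_{Nadir}(285 − 2(x_{Nadir} + x_{Mesa})) − 103x_{Nadir}.
∂π/∂x_{Nadir} = 182 − 4x_{Nadir} − 2x_{Mesa} = 0, so x_{Nadir} = 45.5 − 0.5x_{Mesa}.
For Mesa: ∂π/∂x_{Mesa} = 176 − 5x_{Mesa} − 2x_{Nadir} = 0 ⇒ x_{Mesa} = 35.2 − 0.4x_{Nadir}.
Solving the two reaction functions simultaneously: (1 − (−0.5)(−0.4))x_{Nadir} = 45.5 − 0.5·35.2, so 0.8x_{Nadir} = 27.9 and x_{Nadir} = 34.875.
Then x_{Mesa} = 35.2 − 0.4·34.875 = 21.25.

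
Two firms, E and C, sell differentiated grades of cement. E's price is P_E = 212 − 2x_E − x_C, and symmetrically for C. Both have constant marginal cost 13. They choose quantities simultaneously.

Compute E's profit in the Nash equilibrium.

3168.08

Firm E's profit: π = x_E(212 − 2x_E − x_C) − 13x_E.
∂π/∂x_E = 199 − 4x_E − x_C = 0 ⇒ x_E = 49.75 − 0.25x_C.
The game is symmetric, so in equilibrium x_C = x_E: the reaction function gives 1.25x_E = 49.75, hence x_E = 39.8.
P_E = 212 − 2·39.8 − 39.8 = 92.6.
Profit = (92.6 − 13)·39.8 = 3168.08.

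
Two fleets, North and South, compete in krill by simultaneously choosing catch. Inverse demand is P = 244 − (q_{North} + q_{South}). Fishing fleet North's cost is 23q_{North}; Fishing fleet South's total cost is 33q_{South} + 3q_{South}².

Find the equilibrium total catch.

Fishing fleet North's profit: π = q_{North}(244 − (q_{North} + q_{South})) − 23q_{North}.
∂π/∂q_{North} = 221 − 2q_{North} − q_{South} = 0, so q_{North} = 110.5 − 0.5q_{South}.
For South: ∂π/∂q_{South} = 211 − 8q_{South} − q_{North} = 0 ⇒ q_{South} = 26.375 − 0.125q_{North}.
Plugging q_{South} into North's best response: q_{North} = 110.5 − 0.5(26.375 − 0.125q_{North}) ⇒ 0.9375q_{North} = 97.3125, so q_{North} = 103.8.
Then q_{South} = 26.375 − 0.125·103.8 = 13.4.
Total catch: 103.8 + 13.4 = 117.2.

117.2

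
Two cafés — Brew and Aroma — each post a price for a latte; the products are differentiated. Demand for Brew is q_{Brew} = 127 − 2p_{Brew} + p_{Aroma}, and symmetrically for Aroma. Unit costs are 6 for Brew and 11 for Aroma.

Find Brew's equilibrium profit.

Brew's profit: π = (p_{Brew} − 6)(127 − 2p_{Brew} + p_{Aroma}).
∂π/∂p_{Brew} = 139 − 4p_{Brew} + p_{Aroma} = 0 ⇒ p_{Brew} = 34.75 + 0.25p_{Aroma}.
Similarly p_{Aroma} = 37.25 + 0.25p_{Brew}.
Substituting the second reaction function into the first: p_{Brew} = 34.75 + 0.25(37.25 + 0.25p_{Brew}), which gives 0.9375p_{Brew} = 44.0625 ⇒ p_{Brew} = 47.
Then p_{Aroma} = 37.25 + 0.25·47 = 49.
q_{Brew} = 127 − 2·47 + 49 = 82.
Profit = (47 − 6)·82 = 3362.

3362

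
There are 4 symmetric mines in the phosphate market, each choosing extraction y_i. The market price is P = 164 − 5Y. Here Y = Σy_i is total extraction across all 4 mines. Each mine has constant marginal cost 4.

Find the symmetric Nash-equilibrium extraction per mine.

6.4

A representative mine's profit is π_i = y_i(164 − 5Y) − 4y_i, with Y = y_i + Σ_{j≠i} y_j.
First-order condition: 160 − 10y_i − 5Σ_{j≠i} y_j = 0.
Imposing symmetry (y_j = y for all j) turns Σ_{j≠i} y_j into 3y, so 160 = 25y and y = 6.4.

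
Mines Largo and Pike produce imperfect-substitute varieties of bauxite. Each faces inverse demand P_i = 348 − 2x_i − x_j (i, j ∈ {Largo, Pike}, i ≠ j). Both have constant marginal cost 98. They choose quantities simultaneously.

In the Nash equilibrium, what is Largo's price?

Mine Largo's profit: π = x_{Largo}(348 − 2x_{Largo} − x_{Pike}) − 98x_{Largo}.
∂π/∂x_{Largo} = 250 − 4x_{Largo} − x_{Pike} = 0 ⇒ x_{Largo} = 62.5 − 0.25x_{Pike}.
Setting x_{Largo} = x_{Pike} in the reaction function: x_{Largo} = 62.5 − 0.25x_{Largo}, so x_{Largo} = 62.5 / 1.25 = 50.
P_{Largo} = 348 − 2·50 − 50 = 198.

198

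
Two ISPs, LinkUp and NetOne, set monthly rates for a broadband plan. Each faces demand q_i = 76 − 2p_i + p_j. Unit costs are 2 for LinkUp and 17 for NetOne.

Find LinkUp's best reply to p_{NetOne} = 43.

30.75

LinkUp's profit: π = (p_{LinkUp} − 2)(76 − 2p_{LinkUp} + p_{NetOne}).
∂π/∂p_{LinkUp} = 80 − 4p_{LinkUp} + p_{NetOne} = 0 ⇒ p_{LinkUp} = 20 + 0.25p_{NetOne}.
At p_{NetOne} = 43: p_{LinkUp} = 20 + 0.25·43 = 30.75.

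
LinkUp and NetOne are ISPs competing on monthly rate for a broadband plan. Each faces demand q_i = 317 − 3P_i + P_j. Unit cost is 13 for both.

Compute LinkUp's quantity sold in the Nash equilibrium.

LinkUp's profit: π = (P_{LinkUp} − 13)(317 − 3P_{LinkUp} + P_{NetOne}).
∂π/∂P_{LinkUp} = 356 − 6P_{LinkUp} + P_{NetOne} = 0 ⇒ P_{LinkUp} = 178/3 + (1/6)P_{NetOne}.
The game is symmetric, so in equilibrium P_{NetOne} = P_{LinkUp}: the reaction function gives (5/6)P_{LinkUp} = 178/3, hence P_{LinkUp} = 71.2.
q_{LinkUp} = 317 − 3·71.2 + 71.2 = 174.6.

174.6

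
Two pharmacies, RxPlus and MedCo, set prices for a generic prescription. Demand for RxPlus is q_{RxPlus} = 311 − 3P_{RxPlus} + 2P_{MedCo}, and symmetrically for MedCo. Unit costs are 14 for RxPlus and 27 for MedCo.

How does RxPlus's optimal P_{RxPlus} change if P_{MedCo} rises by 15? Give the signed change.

5

RxPlus's profit: π = (P_{RxPlus} − 14)(311 − 3P_{RxPlus} + 2P_{MedCo}).
∂π/∂P_{RxPlus} = 353 − 6P_{RxPlus} + 2P_{MedCo} = 0 ⇒ P_{RxPlus} = 353/6 + (1/3)P_{MedCo}.
The reaction-function slope is 1/3, so a 15-unit rise in P_{MedCo} moves P_{RxPlus} by 1/3 × 15 = 5. RxPlus's best response rises — the actions are strategic complements.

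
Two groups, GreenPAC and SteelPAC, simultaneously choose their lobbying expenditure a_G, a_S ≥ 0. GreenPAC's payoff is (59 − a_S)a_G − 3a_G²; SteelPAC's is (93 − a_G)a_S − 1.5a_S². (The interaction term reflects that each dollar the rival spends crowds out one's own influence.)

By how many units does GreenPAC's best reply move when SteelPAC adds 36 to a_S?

Expanding GreenPAC's payoff: 59a_G − a_Sa_G − 3a_G².
∂π/∂a_G = 59 − a_S − 6a_G = 0, so a_G = 59/6 − (1/6)a_S.
The reaction-function slope is −1/6, so a 36-unit rise in a_S moves a_G by −1/6 × 36 = −6. GreenPAC's best response falls — the actions are strategic substitutes.

-6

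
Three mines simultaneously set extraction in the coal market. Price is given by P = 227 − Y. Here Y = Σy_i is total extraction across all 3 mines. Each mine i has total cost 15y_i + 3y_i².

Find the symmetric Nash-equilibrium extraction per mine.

21.2

A representative mine's profit is π_i = y_i(227 − Y) − 15y_i − 3y_i², with Y = y_i + Σ_{j≠i} y_j.
First-order condition: 212 − 8y_i − Σ_{j≠i} y_j = 0.
Imposing symmetry (y_j = y for all j) turns Σ_{j≠i} y_j into 2y, so 212 = 10y and y = 21.2.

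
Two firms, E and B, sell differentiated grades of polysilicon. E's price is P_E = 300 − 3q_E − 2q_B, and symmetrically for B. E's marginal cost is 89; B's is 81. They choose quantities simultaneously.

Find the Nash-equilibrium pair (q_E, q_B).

Firm E's profit: π = q_E(300 − 3q_E − 2q_B) − 89q_E.
∂π/∂q_E = 211 − 6q_E − 2q_B = 0 ⇒ q_E = 211/6 − (1/3)q_B.
Similarly q_B = 36.5 − (1/3)q_E.
Substituting the second reaction function into the first: q_E = 211/6 − (1/3)(36.5 − (1/3)q_E), which gives (8/9)q_E = 23 ⇒ q_E = 25.875.
Then q_B = 36.5 − (1/3)·25.875 = 27.875.

25.875, 27.875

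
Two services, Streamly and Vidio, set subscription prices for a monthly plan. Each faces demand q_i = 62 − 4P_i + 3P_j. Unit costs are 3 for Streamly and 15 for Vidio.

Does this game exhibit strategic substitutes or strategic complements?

strategic complements

Streamly's profit: π = (P_{Streamly} − 3)(62 − 4P_{Streamly} + 3P_{Vidio}).
∂π/∂P_{Streamly} = 74 − 8P_{Streamly} + 3P_{Vidio} = 0 ⇒ P_{Streamly} = 9.25 + 0.375P_{Vidio}.
The best-response slope dP_{Streamly}/dP_{Vidio} = 0.375 > 0: the reaction function is upward-sloping, so the choices are strategic complements.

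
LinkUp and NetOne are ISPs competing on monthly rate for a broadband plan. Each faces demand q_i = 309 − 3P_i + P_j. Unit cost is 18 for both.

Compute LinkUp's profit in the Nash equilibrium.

LinkUp's profit: π = (P_{LinkUp} − 18)(309 − 3P_{LinkUp} + P_{NetOne}).
∂π/∂P_{LinkUp} = 363 − 6P_{LinkUp} + P_{NetOne} = 0 ⇒ P_{LinkUp} = 60.5 + (1/6)P_{NetOne}.
Setting P_{LinkUp} = P_{NetOne} in the reaction function: P_{LinkUp} = 60.5 + (1/6)P_{LinkUp}, so P_{LinkUp} = 60.5 / (5/6) = 72.6.
q_{LinkUp} = 309 − 3·72.6 + 72.6 = 163.8.
Profit = (72.6 − 18)·163.8 = 8943.48.

8943.48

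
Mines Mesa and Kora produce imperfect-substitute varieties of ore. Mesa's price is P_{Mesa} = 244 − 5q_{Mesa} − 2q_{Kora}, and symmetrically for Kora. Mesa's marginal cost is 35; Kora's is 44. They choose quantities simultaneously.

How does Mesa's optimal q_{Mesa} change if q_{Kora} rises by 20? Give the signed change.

Mine Mesa's profit: π = q_{Mesa}(244 − 5q_{Mesa} − 2q_{Kora}) − 35q_{Mesa}.
∂π/∂q_{Mesa} = 209 − 10q_{Mesa} − 2q_{Kora} = 0 ⇒ q_{Mesa} = 20.9 − 0.2q_{Kora}.
The reaction-function slope is −0.2, so a 20-unit rise in q_{Kora} moves q_{Mesa} by −0.2 × 20 = −4. Mesa's best response falls — the actions are strategic substitutes.

-4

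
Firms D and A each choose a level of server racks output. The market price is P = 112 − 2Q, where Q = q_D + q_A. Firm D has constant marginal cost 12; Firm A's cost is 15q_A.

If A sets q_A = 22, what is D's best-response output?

14

Firm D's profit: π = q_D(112 − 2(q_D + q_A)) − 12q_D.
∂π/∂q_D = 100 − 4q_D − 2q_A = 0, so q_D = 25 − 0.5q_A.
At q_A = 22: q_D = 25 − 0.5·22 = 14.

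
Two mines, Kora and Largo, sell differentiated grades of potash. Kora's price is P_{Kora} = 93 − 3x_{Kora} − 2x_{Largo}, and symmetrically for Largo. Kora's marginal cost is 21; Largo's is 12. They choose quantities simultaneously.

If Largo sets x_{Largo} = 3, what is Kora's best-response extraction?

Mine Kora's profit: π = x_{Kora}(93 − 3x_{Kora} − 2x_{Largo}) − 21x_{Kora}.
∂π/∂x_{Kora} = 72 − 6x_{Kora} − 2x_{Largo} = 0 ⇒ x_{Kora} = 12 − (1/3)x_{Largo}.
At x_{Largo} = 3: x_{Kora} = 12 − (1/3)·3 = 11.

11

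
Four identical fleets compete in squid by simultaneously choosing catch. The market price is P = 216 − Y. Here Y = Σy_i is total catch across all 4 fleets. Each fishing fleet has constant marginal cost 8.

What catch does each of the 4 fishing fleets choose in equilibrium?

A representative fishing fleet's profit is π_i = y_i(216 − Y) − 8y_i, with Y = y_i + Σ_{j≠i} y_j.
First-order condition: 208 − 2y_i − Σ_{j≠i} y_j = 0.
Imposing symmetry (y_j = y for all j) turns Σ_{j≠i} y_j into 3y, so 208 = 5y and y = 41.6.

41.6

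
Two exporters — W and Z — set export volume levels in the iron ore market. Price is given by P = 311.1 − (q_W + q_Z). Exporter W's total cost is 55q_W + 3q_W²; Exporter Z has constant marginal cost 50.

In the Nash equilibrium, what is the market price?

Exporter W's profit: π = q_W(311.1 − (q_W + q_Z)) − 55q_W − 3q_W².
∂π/∂q_W = 256.1 − 8q_W − q_Z = 0, so q_W = 32.0125 − 0.125q_Z.
For Z: ∂π/∂q_Z = 261.1 − 2q_Z − q_W = 0 ⇒ q_Z = 130.55 − 0.5q_W.
Plugging q_Z into W's best response: q_W = 32.0125 − 0.125(130.55 − 0.5q_W) ⇒ 0.9375q_W = 2511/160, so q_W = 16.74.
Then q_Z = 130.55 − 0.5·16.74 = 122.18.
Equilibrium price: P = 311.1 − 138.92 = 172.18.

172.18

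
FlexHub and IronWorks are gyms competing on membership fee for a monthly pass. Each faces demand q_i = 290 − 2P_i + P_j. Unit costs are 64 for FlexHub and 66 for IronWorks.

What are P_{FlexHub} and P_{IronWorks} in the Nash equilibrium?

FlexHub's profit: π = (P_{FlexHub} − 64)(290 − 2P_{FlexHub} + P_{IronWorks}).
∂π/∂P_{FlexHub} = 418 − 4P_{FlexHub} + P_{IronWorks} = 0 ⇒ P_{FlexHub} = 104.5 + 0.25P_{IronWorks}.
Similarly P_{IronWorks} = 105.5 + 0.25P_{FlexHub}.
Plugging P_{IronWorks} into FlexHub's best response: P_{FlexHub} = 104.5 + 0.25(105.5 + 0.25P_{FlexHub}) ⇒ 0.9375P_{FlexHub} = 130.875, so P_{FlexHub} = 139.6.
Then P_{IronWorks} = 105.5 + 0.25·139.6 = 140.4.

139.6, 140.4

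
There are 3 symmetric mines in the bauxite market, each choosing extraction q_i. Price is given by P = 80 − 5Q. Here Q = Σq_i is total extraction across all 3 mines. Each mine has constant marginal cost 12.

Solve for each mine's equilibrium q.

A representative mine's profit is π_i = q_i(80 − 5Q) − 12q_i, with Q = q_i + Σ_{j≠i} q_j.
First-order condition: 68 − 10q_i − 5Σ_{j≠i} q_j = 0.
In a symmetric equilibrium every mine chooses the same q, so Σ_{j≠i} q_j = 2q. The condition becomes 68 − 20q = 0, giving q = 68/20 = 3.4.

3.4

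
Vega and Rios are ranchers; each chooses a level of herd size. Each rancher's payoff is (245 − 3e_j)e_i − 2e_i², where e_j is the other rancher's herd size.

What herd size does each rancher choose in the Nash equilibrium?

Vega's payoff is (245 − 3e_R)e_V − 2e_V².
∂π/∂e_V = 245 − 3e_R − 4e_V = 0, so e_V = 61.25 − 0.75e_R.
The game is symmetric, so in equilibrium e_R = e_V: the reaction function gives 1.75e_V = 61.25, hence e_V = 35.

35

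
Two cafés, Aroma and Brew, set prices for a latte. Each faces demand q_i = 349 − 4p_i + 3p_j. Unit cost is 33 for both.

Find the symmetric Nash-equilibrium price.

Aroma's profit: π = (p_{Aroma} − 33)(349 − 4p_{Aroma} + 3p_{Brew}).
∂π/∂p_{Aroma} = 481 − 8p_{Aroma} + 3p_{Brew} = 0 ⇒ p_{Aroma} = 60.125 + 0.375p_{Brew}.
By symmetry p_{Brew} = p_{Aroma}; substituting into the reaction function, 0.625p_{Aroma} = 60.125 and p_{Aroma} = 96.2.

96.2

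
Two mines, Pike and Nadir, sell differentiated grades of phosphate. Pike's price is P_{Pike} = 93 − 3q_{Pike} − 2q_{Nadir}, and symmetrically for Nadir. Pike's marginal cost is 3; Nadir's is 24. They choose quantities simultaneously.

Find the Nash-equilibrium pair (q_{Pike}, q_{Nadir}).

Mine Pike's profit: π = q_{Pike}(93 − 3q_{Pike} − 2q_{Nadir}) − 3q_{Pike}.
∂π/∂q_{Pike} = 90 − 6q_{Pike} − 2q_{Nadir} = 0 ⇒ q_{Pike} = 15 − (1/3)q_{Nadir}.
Similarly q_{Nadir} = 11.5 − (1/3)q_{Pike}.
Substituting the second reaction function into the first: q_{Pike} = 15 − (1/3)(11.5 − (1/3)q_{Pike}), which gives (8/9)q_{Pike} = 67/6 ⇒ q_{Pike} = 12.5625.
Then q_{Nadir} = 11.5 − (1/3)·12.5625 = 7.3125.

12.5625, 7.3125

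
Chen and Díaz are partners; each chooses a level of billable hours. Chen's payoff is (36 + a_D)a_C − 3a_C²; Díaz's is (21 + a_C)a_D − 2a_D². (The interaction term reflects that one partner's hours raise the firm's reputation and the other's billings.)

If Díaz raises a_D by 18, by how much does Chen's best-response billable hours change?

Expanding Chen's payoff: 36a_C + a_Da_C − 3a_C².
∂π/∂a_C = 36 + a_D − 6a_C = 0, so a_C = 6 + (1/6)a_D.
The reaction-function slope is 1/6, so an 18-unit rise in a_D moves a_C by 1/6 × 18 = 3. Chen's best response rises — the actions are strategic complements.

3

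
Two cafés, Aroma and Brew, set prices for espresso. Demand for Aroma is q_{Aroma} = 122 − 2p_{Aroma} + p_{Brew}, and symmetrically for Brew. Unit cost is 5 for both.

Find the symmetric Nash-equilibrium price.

Aroma's profit: π = (p_{Aroma} − 5)(122 − 2p_{Aroma} + p_{Brew}).
∂π/∂p_{Aroma} = 132 − 4p_{Aroma} + p_{Brew} = 0 ⇒ p_{Aroma} = 33 + 0.25p_{Brew}.
The game is symmetric, so in equilibrium p_{Brew} = p_{Aroma}: the reaction function gives 0.75p_{Aroma} = 33, hence p_{Aroma} = 44.

44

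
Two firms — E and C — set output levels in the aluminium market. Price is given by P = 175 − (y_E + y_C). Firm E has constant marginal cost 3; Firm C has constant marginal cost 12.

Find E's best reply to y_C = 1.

85.5

Firm E's profit: π = y_E(175 − (y_E + y_C)) − 3y_E.
∂π/∂y_E = 172 − 2y_E − y_C = 0, so y_E = 86 − 0.5y_C.
At y_C = 1: y_E = 86 − 0.5·1 = 85.5.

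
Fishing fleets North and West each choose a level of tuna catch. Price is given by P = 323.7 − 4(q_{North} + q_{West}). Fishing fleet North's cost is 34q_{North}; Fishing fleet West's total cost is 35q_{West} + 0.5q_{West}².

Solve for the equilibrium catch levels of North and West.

Fishing fleet North's profit: π = q_{North}(323.7 − 4(q_{North} + q_{West})) − 34q_{North}.
∂π/∂q_{North} = 289.7 − 8q_{North} − 4q_{West} = 0, so q_{North} = 36.2125 − 0.5q_{West}.
For West: ∂π/∂q_{West} = 288.7 − 9q_{West} − 4q_{North} = 0 ⇒ q_{West} = 2887/90 − (4/9)q_{North}.
Solving the two reaction functions simultaneously: (1 − (−0.5)(−4/9))q_{North} = 36.2125 − 0.5·(2887/90), so (7/9)q_{North} = 2905/144 and q_{North} = 25.9375.
Then q_{West} = 2887/90 − (4/9)·25.9375 = 20.55.

25.9375, 20.55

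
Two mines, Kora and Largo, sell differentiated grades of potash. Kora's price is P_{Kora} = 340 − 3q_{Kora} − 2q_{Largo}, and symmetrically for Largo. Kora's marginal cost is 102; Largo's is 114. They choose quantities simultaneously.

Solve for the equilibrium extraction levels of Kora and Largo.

Mine Kora's profit: π = q_{Kora}(340 − 3q_{Kora} − 2q_{Largo}) − 102q_{Kora}.
∂π/∂q_{Kora} = 238 − 6q_{Kora} − 2q_{Largo} = 0 ⇒ q_{Kora} = 119/3 − (1/3)q_{Largo}.
Similarly q_{Largo} = 113/3 − (1/3)q_{Kora}.
Solving the two reaction functions simultaneously: (1 − (−1/3)(−1/3))q_{Kora} = 119/3 − (1/3)·(113/3), so (8/9)q_{Kora} = 244/9 and q_{Kora} = 30.5.
Then q_{Largo} = 113/3 − (1/3)·30.5 = 27.5.

30.5, 27.5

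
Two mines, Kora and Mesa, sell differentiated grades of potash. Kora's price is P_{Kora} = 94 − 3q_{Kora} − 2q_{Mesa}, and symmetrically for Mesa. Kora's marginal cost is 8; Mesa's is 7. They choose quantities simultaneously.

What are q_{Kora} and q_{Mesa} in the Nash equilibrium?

Mine Kora's profit: π = q_{Kora}(94 − 3q_{Kora} − 2q_{Mesa}) − 8q_{Kora}.
∂π/∂q_{Kora} = 86 − 6q_{Kora} − 2q_{Mesa} = 0 ⇒ q_{Kora} = 43/3 − (1/3)q_{Mesa}.
Similarly q_{Mesa} = 14.5 − (1/3)q_{Kora}.
Solving the two reaction functions simultaneously: (1 − (−1/3)(−1/3))q_{Kora} = 43/3 − (1/3)·14.5, so (8/9)q_{Kora} = 9.5 and q_{Kora} = 10.6875.
Then q_{Mesa} = 14.5 − (1/3)·10.6875 = 10.9375.

10.6875, 10.9375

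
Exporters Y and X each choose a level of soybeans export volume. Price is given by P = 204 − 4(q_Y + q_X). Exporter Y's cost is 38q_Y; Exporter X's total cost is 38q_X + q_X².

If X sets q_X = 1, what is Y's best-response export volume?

Exporter Y's profit: π = q_Y(204 − 4(q_Y + q_X)) − 38q_Y.
∂π/∂q_Y = 166 − 8q_Y − 4q_X = 0, so q_Y = 20.75 − 0.5q_X.
At q_X = 1: q_Y = 20.75 − 0.5·1 = 20.25.

20.25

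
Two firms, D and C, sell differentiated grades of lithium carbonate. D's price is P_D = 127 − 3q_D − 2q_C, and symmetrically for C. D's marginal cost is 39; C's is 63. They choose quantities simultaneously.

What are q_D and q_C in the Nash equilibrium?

12.5, 6.5

Firm D's profit: π = q_D(127 − 3q_D − 2q_C) − 39q_D.
∂π/∂q_D = 88 − 6q_D − 2q_C = 0 ⇒ q_D = 44/3 − (1/3)q_C.
Similarly q_C = 32/3 − (1/3)q_D.
Plugging q_C into D's best response: q_D = 44/3 − (1/3)(32/3 − (1/3)q_D) ⇒ (8/9)q_D = 100/9, so q_D = 12.5.
Then q_C = 32/3 − (1/3)·12.5 = 6.5.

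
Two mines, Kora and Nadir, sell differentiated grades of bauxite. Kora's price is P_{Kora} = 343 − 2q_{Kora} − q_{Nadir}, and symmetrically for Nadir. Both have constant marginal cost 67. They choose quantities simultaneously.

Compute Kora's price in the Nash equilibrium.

Mine Kora's profit: π = q_{Kora}(343 − 2q_{Kora} − q_{Nadir}) − 67q_{Kora}.
∂π/∂q_{Kora} = 276 − 4q_{Kora} − q_{Nadir} = 0 ⇒ q_{Kora} = 69 − 0.25q_{Nadir}.
Setting q_{Kora} = q_{Nadir} in the reaction function: q_{Kora} = 69 − 0.25q_{Kora}, so q_{Kora} = 69 / 1.25 = 55.2.
P_{Kora} = 343 − 2·55.2 − 55.2 = 177.4.

177.4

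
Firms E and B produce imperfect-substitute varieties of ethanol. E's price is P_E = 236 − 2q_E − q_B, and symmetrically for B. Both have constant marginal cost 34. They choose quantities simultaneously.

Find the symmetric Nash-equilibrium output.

Firm E's profit: π = q_E(236 − 2q_E − q_B) − 34q_E.
∂π/∂q_E = 202 − 4q_E − q_B = 0 ⇒ q_E = 50.5 − 0.25q_B.
By symmetry q_B = q_E; substituting into the reaction function, 1.25q_E = 50.5 and q_E = 40.4.

40.4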